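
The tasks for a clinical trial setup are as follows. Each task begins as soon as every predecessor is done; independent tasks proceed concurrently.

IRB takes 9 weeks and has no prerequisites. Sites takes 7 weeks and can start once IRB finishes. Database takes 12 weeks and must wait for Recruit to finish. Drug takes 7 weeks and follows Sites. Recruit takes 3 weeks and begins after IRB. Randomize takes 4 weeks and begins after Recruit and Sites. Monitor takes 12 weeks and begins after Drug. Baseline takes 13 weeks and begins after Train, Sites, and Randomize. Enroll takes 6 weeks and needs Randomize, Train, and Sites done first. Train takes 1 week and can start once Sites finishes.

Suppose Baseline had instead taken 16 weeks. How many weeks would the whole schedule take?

36

The binding path is IRB→Sites→Drug→Monitor = 9+7+7+12 = 35; finish at 35 weeks.
The longest path through Baseline is only 33 weeks, so Baseline has float 2.
The binding chain switches to IRB→Sites→Randomize→Baseline = 9+7+4+16 = 36; finish 36 weeks.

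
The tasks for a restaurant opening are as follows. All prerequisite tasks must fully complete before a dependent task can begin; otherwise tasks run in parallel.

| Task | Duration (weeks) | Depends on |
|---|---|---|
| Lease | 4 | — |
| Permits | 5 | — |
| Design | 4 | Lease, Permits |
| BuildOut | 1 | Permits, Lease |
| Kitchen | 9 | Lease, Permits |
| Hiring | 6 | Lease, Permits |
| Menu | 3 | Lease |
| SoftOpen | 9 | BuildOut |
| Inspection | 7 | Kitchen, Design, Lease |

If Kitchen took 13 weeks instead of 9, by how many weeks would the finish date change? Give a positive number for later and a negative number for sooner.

Baseline: Permits→Kitchen→Inspection = 5+9+7 = 21 → 21 weeks.
Kitchen is on the critical path; changing it to 13 makes that path 25 weeks.
The critical path is still Permits→Kitchen→Inspection; finish is now 25 weeks.
Change in finish: 25 − 21 = +4 weeks.

4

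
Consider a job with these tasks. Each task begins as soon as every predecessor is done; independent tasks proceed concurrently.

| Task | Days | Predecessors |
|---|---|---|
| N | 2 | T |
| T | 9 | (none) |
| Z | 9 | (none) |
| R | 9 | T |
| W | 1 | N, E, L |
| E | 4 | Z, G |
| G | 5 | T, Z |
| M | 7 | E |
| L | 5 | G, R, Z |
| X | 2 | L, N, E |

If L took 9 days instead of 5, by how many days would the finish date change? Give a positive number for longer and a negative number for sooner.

4

Baseline: T→R→L→X = 9+9+5+2 = 25 → 25 days.
L is on the critical path; changing it to 9 makes that path 29 days.
That remains the longest chain; total 29 days.
Change in finish: 29 − 25 = +4 days.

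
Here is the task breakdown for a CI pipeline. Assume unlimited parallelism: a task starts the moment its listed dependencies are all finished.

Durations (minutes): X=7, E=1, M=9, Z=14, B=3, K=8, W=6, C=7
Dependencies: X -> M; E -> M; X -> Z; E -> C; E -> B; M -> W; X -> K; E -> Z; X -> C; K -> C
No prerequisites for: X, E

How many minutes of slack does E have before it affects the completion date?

6

X→M→W = 7+9+6 = 22 sets the makespan at 22 minutes.
E finishes as early as 1 and must finish by 7.
So E can slip 7 − 1 = 6 minutes.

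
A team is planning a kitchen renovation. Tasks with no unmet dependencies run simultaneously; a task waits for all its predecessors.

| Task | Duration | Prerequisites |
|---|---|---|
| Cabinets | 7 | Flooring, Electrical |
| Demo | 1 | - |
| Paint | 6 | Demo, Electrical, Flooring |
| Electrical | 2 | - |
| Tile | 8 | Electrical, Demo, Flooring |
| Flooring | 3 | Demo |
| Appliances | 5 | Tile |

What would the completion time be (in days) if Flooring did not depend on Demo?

Original critical path: Demo→Flooring→Tile→Appliances = 1+3+8+5 = 17 ⇒ 17 days.
Without Demo→Flooring, Flooring's earliest start moves from 1 to 0.
After: Flooring→Tile→Appliances = 3+8+5 = 16 → 16 days.

16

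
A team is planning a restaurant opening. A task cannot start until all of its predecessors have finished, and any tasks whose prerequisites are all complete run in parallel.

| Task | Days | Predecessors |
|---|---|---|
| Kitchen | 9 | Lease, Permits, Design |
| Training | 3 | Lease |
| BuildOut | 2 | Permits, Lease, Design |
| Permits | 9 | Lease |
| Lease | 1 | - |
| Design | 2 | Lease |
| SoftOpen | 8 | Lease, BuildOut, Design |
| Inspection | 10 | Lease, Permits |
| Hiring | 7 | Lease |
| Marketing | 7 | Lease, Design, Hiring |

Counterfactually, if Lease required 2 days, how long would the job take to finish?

21

Critical path before the change: Lease→Permits→BuildOut→SoftOpen = 1+9+2+8 = 20 giving 20 days.
Lease lies on that path, so at 2 days the path becomes 21 days.
No other chain overtakes it, so the finish is 21 days.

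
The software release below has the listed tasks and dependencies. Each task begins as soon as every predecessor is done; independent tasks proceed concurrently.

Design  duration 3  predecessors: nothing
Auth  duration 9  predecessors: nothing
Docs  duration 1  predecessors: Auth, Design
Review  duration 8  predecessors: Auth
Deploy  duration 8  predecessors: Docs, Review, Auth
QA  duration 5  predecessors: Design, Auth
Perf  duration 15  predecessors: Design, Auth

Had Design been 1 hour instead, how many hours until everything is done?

25

Baseline: Auth→Review→Deploy = 9+8+8 = 25 → 25 hours.
Design has 7 hours of float (longest path through it is 18).
That remains the longest chain; total 25 hours.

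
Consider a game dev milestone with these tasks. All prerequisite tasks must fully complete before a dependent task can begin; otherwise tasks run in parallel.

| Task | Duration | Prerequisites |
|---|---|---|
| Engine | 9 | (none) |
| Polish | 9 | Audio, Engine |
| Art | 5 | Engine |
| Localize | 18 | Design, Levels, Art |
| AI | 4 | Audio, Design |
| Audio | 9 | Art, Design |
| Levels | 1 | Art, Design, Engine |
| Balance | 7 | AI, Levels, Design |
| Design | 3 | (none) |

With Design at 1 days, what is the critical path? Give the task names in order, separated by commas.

Critical path before the change: Engine→Art→Audio→AI→Balance = 9+5+9+4+7 = 34 giving 34 days.
The longest path through Design is only 23 days, so Design has float 11.
No other chain overtakes it, so the finish is 34 days.

Engine, Art, Audio, AI, Balance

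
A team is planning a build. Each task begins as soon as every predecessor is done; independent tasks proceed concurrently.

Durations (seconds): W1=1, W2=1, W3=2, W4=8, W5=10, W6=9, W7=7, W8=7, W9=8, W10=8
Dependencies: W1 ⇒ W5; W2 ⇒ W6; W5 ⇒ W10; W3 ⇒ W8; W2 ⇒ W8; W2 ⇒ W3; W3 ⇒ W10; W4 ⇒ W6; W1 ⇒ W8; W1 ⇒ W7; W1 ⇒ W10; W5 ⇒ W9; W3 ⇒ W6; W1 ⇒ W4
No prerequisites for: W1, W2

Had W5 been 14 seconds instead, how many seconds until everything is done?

23

Critical path before the change: W1→W5→W9 = 1+10+8 = 19 giving 19 seconds.
Since W5 is critical, the +4 change carries straight to that chain (now 23 seconds).
The critical path is still W1→W5→W9; finish is now 23 seconds.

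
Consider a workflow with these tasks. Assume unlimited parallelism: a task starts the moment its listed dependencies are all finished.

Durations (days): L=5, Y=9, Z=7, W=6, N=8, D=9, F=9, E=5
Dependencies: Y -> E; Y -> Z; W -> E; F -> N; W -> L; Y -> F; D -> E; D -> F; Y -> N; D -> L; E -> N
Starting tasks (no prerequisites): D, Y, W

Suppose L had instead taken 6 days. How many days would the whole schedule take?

Actual critical path: D→F→N = 9+9+8 = 26 ⇒ 26 days.
L has 12 days of float (longest path through it is 14).
That remains the longest chain; total 26 days.

26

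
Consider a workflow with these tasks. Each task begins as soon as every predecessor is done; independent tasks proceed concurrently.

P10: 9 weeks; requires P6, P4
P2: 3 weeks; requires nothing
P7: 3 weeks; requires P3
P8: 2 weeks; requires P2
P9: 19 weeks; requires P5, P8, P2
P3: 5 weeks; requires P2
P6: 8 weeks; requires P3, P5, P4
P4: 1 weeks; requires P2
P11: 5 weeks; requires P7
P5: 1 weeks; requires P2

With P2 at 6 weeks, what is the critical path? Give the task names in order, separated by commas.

P2, P3, P6, P10

Critical path before the change: P2→P3→P6→P10 = 3+5+8+9 = 25 giving 25 weeks.
Since P2 is critical, the +3 change carries straight to that chain (now 28 weeks).
That remains the longest chain; total 28 weeks.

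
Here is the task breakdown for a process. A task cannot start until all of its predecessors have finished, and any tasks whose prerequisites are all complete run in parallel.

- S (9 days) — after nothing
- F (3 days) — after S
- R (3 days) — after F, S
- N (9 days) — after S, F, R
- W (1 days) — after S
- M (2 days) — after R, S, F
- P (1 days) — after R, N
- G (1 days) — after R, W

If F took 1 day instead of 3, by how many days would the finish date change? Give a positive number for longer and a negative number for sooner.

-2

As given, the longest chain is S→F→R→N→P = 9+3+3+9+1 = 25, so the finish is 25 days.
Since F is critical, the -2 change carries straight to that chain (now 23 days).
The critical path is still S→F→R→N→P; finish is now 23 days.
Change in finish: 23 − 25 = -2 days.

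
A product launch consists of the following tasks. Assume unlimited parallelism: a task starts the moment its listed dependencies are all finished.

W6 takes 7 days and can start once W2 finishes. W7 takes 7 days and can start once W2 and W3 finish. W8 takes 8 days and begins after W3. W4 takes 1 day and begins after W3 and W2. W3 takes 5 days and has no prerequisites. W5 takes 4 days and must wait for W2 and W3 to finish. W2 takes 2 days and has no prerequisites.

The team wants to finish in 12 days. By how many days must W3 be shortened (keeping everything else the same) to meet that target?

1

Current finish: 13 days; target: 12.
W3 is on every critical path, so each day cut from W3 cuts the finish by one (this holds down to a finish of 9).
Need 13 − 12 = 1 day off W3 → W3 becomes 4 days, finish becomes 12.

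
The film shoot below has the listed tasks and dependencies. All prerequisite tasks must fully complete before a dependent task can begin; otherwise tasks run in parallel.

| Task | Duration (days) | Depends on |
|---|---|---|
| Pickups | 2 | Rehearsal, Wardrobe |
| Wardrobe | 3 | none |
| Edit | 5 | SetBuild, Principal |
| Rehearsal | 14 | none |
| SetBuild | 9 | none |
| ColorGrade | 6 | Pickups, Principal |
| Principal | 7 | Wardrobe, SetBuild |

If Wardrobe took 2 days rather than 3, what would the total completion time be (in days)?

22

Actual critical path: SetBuild→Principal→ColorGrade = 9+7+6 = 22 ⇒ 22 days.
Wardrobe is off the critical path — its longest chain is 16 days, giving 6 of slack.
That remains the longest chain; total 22 days.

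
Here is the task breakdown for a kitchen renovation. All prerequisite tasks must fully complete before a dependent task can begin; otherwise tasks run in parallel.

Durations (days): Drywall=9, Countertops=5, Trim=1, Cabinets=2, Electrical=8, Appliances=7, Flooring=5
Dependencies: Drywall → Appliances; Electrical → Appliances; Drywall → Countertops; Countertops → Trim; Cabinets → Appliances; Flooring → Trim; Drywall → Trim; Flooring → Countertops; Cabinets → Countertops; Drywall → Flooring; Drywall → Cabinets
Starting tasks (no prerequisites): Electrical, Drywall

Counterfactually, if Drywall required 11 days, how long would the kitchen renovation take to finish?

Actual critical path: Drywall→Flooring→Countertops→Trim = 9+5+5+1 = 20 ⇒ 20 days.
Drywall lies on that path, so at 11 days the path becomes 22 days.
That remains the longest chain; total 22 days.

22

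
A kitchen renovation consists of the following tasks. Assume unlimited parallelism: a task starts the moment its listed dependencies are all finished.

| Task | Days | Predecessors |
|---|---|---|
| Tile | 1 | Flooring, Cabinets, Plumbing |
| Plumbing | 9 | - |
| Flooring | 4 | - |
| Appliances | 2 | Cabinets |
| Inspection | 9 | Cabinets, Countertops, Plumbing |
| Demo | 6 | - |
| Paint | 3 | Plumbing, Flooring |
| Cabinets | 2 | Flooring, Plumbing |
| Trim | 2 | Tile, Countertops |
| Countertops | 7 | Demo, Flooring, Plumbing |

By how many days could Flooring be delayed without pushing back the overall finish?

5

The longest chain is Plumbing→Countertops→Inspection = 9+7+9 = 25; overall finish 25 days.
Flooring finishes as early as 4 and must finish by 9.
Slack of Flooring = 5 − 0 = 5 days.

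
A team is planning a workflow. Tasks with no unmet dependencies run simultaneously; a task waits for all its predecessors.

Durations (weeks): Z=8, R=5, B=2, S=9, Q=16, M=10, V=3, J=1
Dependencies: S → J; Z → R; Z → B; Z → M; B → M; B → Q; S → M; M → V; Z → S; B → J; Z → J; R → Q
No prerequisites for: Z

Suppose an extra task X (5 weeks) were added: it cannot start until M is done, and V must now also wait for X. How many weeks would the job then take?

Originally the job takes 30 weeks.
With X inserted, V now waits for max(M, X).
New critical path: Z→S→M→X→V = 8+9+10+5+3 = 35 ⇒ 35 weeks.

35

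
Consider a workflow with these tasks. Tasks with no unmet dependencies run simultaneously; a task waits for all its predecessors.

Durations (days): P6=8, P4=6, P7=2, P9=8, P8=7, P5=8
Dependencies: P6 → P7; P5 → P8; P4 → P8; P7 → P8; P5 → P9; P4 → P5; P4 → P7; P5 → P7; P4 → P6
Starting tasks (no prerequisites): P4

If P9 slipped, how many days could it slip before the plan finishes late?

Critical path: P4→P5→P7→P8 = 6+8+2+7 = 23, so the finish is 23 days.
P9 finishes as early as 22 and must finish by 23.
Slack of P9 = 15 − 14 = 1 day.

1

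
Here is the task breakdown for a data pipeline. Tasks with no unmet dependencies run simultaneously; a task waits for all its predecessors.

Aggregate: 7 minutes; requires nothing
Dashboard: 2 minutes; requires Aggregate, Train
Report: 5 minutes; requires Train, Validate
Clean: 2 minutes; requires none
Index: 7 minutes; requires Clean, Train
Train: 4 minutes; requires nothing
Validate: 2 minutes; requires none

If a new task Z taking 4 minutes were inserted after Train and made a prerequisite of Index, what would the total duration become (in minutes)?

15

Originally the project takes 11 minutes.
With Z inserted, Index now waits for max(Clean, Train, Z).
New critical path: Train→Z→Index = 4+4+7 = 15 ⇒ 15 minutes.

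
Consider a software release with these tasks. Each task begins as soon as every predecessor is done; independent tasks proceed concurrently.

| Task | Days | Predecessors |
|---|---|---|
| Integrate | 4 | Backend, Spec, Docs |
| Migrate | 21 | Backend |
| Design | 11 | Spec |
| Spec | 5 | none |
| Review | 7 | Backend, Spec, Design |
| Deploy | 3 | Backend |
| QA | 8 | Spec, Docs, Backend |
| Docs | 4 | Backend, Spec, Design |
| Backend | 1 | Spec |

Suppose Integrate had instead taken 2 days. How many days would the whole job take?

Baseline: Spec→Design→Docs→QA = 5+11+4+8 = 28 → 28 days.
Integrate is off the critical path — its longest chain is 24 days, giving 4 of slack.
The critical path is still Spec→Design→Docs→QA; finish is now 28 days.

28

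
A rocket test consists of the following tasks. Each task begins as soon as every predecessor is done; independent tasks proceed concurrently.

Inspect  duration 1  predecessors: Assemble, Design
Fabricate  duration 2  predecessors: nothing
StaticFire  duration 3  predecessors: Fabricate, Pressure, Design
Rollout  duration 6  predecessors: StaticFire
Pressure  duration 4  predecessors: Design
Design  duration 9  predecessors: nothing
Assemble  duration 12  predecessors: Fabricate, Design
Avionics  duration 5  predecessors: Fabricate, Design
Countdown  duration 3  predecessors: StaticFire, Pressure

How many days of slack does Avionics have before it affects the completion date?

Design→Assemble→Inspect = 9+12+1 = 22 sets the makespan at 22 days.
Avionics finishes as early as 14 and must finish by 22.
So Avionics can slip 22 − 14 = 8 days.

8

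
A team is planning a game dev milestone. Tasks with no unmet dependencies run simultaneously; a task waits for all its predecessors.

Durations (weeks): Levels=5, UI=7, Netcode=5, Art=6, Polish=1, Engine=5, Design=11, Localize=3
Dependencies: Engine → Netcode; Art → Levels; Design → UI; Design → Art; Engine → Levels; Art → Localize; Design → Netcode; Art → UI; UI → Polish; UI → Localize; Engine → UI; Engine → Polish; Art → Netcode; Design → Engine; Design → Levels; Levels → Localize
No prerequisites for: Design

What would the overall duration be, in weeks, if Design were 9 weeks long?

Baseline: Design→Art→UI→Localize = 11+6+7+3 = 27 → 27 weeks.
Design is on the critical path; changing it to 9 makes that path 25 weeks.
The critical path is still Design→Art→UI→Localize; finish is now 25 weeks.

25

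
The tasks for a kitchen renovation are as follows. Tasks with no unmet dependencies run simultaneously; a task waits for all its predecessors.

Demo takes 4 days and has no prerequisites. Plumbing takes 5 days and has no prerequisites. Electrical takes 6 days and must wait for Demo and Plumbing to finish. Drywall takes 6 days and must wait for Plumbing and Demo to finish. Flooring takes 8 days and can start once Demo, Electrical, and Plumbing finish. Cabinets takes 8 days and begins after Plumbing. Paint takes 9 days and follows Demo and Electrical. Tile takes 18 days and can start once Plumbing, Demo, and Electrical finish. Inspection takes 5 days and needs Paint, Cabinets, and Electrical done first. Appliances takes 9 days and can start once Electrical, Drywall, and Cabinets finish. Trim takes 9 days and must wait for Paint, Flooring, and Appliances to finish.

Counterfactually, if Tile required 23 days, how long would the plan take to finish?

The binding path is Plumbing→Cabinets→Appliances→Trim = 5+8+9+9 = 31; finish at 31 days.
Tile is off the critical path — its longest chain is 29 days, giving 2 of slack.
Now Plumbing→Electrical→Tile = 5+6+23 = 34 is longest, so the finish becomes 34 days.

34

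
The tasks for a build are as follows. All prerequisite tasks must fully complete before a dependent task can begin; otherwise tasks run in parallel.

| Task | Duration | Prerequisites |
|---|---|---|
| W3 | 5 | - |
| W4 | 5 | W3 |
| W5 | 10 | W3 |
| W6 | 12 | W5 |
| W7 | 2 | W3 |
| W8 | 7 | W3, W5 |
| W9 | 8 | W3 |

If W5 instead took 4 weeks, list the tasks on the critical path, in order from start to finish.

W3, W5, W6

Critical path before the change: W3→W5→W6 = 5+10+12 = 27 giving 27 weeks.
Since W5 is critical, the -6 change carries straight to that chain (now 21 weeks).
The critical path is still W3→W5→W6; finish is now 21 weeks.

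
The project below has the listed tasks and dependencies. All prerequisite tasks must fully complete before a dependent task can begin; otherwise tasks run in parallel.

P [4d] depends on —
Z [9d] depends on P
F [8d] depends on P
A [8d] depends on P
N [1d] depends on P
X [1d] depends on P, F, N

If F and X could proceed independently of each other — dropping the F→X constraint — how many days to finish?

13

Before: longest chain P→Z = 4+9 = 13, finish 13.
Without F→X, X's earliest start moves from 12 to 5.
The longest chain is now P→Z = 4+9 = 13, so the project takes 13 days.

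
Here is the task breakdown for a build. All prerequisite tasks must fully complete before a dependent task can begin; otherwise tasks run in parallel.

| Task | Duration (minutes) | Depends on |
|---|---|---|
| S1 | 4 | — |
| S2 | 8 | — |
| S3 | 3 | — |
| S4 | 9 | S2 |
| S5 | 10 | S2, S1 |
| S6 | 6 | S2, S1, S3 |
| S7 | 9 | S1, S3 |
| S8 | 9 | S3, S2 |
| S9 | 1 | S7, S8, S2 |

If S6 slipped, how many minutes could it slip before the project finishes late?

4

The longest chain is S2→S5 = 8+10 = 18; overall finish 18 minutes.
S6 finishes as early as 14 and must finish by 18.
So S6 can slip 18 − 14 = 4 minutes.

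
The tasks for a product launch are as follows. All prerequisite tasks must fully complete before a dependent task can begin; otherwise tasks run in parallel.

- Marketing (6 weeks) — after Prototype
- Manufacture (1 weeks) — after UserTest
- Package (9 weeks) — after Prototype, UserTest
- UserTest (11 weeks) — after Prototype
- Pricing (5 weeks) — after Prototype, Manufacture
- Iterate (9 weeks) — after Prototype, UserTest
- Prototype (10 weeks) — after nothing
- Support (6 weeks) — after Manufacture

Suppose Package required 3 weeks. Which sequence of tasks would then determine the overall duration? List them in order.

Prototype, UserTest, Iterate

Actual critical path: Prototype→UserTest→Package = 10+11+9 = 30 ⇒ 30 weeks.
Since Package is critical, the -6 change carries straight to that chain (now 24 weeks).
New critical path: Prototype→UserTest→Iterate = 10+11+9 = 30 ⇒ 30 weeks.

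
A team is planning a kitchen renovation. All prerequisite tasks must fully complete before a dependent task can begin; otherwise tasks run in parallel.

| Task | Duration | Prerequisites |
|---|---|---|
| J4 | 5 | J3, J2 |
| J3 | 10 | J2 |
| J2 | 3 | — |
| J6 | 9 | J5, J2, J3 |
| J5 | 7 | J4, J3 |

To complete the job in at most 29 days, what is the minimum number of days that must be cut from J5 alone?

Current finish: 34 days; target: 29.
J5 is on every critical path, so each day cut from J5 cuts the finish by one (this holds down to a finish of 28).
Need 34 − 29 = 5 days off J5 → J5 becomes 2 days, finish becomes 29.

5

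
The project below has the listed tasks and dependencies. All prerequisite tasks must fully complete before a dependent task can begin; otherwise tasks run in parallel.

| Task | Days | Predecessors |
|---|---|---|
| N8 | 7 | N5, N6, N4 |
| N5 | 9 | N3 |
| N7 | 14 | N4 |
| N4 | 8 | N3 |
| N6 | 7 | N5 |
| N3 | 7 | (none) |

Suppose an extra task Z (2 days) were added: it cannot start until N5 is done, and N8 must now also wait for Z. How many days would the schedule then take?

Originally the schedule takes 30 days.
With Z inserted, N8 now waits for max(N5, N6, N4, Z).
New critical path: N3→N5→N6→N8 = 7+9+7+7 = 30 ⇒ 30 days.

30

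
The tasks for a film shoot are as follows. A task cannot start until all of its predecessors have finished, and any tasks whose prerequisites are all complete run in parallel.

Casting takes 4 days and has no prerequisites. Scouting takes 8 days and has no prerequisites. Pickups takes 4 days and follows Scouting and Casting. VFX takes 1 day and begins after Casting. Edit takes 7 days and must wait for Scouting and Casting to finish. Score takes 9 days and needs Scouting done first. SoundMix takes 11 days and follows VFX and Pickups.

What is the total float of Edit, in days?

The longest chain is Scouting→Pickups→SoundMix = 8+4+11 = 23; overall finish 23 days.
Edit finishes as early as 15 and must finish by 23.
So Edit can slip 23 − 15 = 8 days.

8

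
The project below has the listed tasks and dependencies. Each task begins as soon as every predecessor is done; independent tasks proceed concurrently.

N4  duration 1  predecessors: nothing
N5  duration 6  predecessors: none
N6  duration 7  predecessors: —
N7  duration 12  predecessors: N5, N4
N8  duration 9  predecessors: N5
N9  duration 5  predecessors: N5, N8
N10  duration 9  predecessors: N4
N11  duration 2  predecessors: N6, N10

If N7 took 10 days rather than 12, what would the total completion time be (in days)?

As given, the longest chain is N5→N8→N9 = 6+9+5 = 20, so the finish is 20 days.
The longest path through N7 is only 18 days, so N7 has float 2.
That remains the longest chain; total 20 days.

20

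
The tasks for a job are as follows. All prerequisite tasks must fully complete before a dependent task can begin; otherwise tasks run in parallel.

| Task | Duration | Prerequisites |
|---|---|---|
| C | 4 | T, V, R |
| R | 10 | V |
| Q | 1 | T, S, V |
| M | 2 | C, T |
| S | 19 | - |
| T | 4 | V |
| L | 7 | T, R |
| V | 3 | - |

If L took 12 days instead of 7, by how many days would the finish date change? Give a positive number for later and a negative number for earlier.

The binding path is V→R→L = 3+10+7 = 20; finish at 20 days.
Since L is critical, the +5 change carries straight to that chain (now 25 days).
That remains the longest chain; total 25 days.
Change in finish: 25 − 20 = +5 days.

5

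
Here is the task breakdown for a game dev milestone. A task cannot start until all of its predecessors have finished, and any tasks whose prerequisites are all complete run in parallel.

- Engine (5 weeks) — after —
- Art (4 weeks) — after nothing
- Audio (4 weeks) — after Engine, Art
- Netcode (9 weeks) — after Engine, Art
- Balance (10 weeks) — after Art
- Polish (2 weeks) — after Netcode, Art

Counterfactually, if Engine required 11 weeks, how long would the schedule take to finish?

Baseline: Engine→Netcode→Polish = 5+9+2 = 16 → 16 weeks.
Since Engine is critical, the +6 change carries straight to that chain (now 22 weeks).
The critical path is still Engine→Netcode→Polish; finish is now 22 weeks.

22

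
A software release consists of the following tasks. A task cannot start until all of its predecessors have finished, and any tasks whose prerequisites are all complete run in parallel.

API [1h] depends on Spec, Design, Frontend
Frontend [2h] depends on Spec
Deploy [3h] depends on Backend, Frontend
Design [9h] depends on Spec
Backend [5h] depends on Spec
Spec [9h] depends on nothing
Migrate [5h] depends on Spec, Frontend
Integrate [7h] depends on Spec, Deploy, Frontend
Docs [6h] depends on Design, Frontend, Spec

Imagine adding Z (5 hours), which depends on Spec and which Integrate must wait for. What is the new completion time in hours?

24

Originally the software release takes 24 hours.
With Z inserted, Integrate now waits for max(Spec, Deploy, Frontend, Z).
New critical path: Spec→Design→Docs = 9+9+6 = 24 ⇒ 24 hours.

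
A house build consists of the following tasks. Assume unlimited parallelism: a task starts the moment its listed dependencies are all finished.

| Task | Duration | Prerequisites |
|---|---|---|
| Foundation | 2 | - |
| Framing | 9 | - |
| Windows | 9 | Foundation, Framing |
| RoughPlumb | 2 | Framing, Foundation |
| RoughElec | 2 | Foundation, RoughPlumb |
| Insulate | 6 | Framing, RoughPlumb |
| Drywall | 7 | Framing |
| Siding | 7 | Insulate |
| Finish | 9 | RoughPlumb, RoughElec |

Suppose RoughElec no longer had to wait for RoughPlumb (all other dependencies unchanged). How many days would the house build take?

24

With the dependency in place, Framing→RoughPlumb→Insulate→Siding = 9+2+6+7 = 24 sets the finish at 24 days.
Without RoughPlumb→RoughElec, RoughElec's earliest start moves from 11 to 2.
New critical path: Framing→RoughPlumb→Insulate→Siding = 9+2+6+7 = 24 ⇒ 24 days.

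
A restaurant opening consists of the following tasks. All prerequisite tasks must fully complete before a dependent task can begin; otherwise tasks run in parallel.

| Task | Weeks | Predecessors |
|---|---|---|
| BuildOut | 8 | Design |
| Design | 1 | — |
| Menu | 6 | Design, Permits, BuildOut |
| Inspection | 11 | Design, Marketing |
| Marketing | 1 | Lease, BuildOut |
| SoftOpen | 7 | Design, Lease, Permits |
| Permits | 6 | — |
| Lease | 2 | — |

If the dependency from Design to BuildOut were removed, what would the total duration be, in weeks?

Original critical path: Design→BuildOut→Marketing→Inspection = 1+8+1+11 = 21 ⇒ 21 weeks.
Without Design→BuildOut, BuildOut's earliest start moves from 1 to 0.
After: BuildOut→Marketing→Inspection = 8+1+11 = 20 → 20 weeks.

20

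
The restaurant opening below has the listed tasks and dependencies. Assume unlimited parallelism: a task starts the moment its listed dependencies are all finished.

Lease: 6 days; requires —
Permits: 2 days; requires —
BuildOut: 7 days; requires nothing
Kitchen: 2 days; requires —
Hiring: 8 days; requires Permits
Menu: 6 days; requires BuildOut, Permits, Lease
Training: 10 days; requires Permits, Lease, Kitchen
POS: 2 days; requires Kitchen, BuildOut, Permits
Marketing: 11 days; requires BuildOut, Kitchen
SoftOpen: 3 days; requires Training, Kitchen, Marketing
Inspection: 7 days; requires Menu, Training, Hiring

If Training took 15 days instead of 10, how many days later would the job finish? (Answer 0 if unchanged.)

5

The binding path is Lease→Training→Inspection = 6+10+7 = 23; finish at 23 days.
Since Training is critical, the +5 change carries straight to that chain (now 28 days).
No other chain overtakes it, so the finish is 28 days.
Change in finish: 28 − 23 = +5 days.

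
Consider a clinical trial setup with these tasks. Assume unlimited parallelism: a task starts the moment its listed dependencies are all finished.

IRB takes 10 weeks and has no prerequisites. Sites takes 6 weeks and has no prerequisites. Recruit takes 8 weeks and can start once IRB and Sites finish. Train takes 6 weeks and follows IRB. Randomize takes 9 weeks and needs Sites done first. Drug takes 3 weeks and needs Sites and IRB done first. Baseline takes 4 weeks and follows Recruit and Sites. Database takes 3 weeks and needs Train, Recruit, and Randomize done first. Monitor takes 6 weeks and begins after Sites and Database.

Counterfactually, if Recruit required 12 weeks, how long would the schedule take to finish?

31

The binding path is IRB→Recruit→Database→Monitor = 10+8+3+6 = 27; finish at 27 weeks.
Recruit is on the critical path; changing it to 12 makes that path 31 weeks.
No other chain overtakes it, so the finish is 31 weeks.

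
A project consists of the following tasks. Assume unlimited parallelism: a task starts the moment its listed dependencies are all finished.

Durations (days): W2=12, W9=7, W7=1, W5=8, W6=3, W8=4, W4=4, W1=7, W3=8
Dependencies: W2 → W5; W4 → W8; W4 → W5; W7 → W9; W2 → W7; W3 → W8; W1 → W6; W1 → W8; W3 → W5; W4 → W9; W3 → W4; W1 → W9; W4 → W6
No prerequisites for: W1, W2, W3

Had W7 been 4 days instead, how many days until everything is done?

As given, the longest chain is W2→W7→W9 = 12+1+7 = 20, so the finish is 20 days.
W7 is on the critical path; changing it to 4 makes that path 23 days.
No other chain overtakes it, so the finish is 23 days.

23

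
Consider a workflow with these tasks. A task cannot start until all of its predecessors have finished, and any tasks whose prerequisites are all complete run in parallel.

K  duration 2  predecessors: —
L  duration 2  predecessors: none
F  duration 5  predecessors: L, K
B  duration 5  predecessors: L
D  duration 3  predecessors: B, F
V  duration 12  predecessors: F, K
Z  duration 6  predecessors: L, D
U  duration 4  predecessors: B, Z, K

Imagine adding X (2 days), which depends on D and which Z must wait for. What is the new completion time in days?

Originally the schedule takes 20 days.
With X inserted, Z now waits for max(L, D, X).
New critical path: K→F→D→X→Z→U = 2+5+3+2+6+4 = 22 ⇒ 22 days.

22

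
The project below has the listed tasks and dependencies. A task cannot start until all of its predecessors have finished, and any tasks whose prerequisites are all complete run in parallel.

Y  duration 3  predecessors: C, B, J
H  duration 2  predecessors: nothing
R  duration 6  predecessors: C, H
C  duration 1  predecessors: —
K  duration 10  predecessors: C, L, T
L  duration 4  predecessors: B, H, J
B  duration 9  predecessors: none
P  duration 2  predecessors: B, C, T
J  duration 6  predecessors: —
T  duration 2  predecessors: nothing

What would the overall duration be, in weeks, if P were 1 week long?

Baseline: B→L→K = 9+4+10 = 23 → 23 weeks.
P is off the critical path — its longest chain is 11 weeks, giving 12 of slack.
That remains the longest chain; total 23 weeks.

23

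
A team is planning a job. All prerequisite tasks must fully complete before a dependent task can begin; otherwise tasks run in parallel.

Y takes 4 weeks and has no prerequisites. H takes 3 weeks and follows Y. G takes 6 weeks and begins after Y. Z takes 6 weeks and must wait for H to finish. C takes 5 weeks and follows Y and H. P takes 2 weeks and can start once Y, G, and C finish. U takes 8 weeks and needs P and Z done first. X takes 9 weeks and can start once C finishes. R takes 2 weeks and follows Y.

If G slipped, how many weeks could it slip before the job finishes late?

The longest chain is Y→H→C→P→U = 4+3+5+2+8 = 22; overall finish 22 weeks.
Longest path through G: 20 weeks (earliest finish 10, latest finish 12).
So G can slip 12 − 10 = 2 weeks.

2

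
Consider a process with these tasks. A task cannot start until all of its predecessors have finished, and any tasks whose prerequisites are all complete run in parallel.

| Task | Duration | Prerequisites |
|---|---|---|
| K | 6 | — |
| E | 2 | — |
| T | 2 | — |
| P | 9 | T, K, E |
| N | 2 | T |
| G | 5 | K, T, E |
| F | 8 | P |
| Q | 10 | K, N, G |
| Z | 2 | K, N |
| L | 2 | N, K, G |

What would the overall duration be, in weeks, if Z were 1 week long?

Baseline: K→P→F = 6+9+8 = 23 → 23 weeks.
Z has 15 weeks of float (longest path through it is 8).
No other chain overtakes it, so the finish is 23 weeks.

23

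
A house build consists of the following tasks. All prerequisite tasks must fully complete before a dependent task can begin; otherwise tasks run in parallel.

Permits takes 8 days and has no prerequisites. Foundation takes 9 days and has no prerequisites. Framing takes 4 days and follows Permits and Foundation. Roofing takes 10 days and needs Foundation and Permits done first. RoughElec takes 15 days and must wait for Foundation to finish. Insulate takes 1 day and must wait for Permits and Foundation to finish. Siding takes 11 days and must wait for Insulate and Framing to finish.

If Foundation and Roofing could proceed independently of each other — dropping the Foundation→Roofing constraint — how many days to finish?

24

Original critical path: Foundation→Framing→Siding = 9+4+11 = 24 ⇒ 24 days.
Without Foundation→Roofing, Roofing's earliest start moves from 9 to 8.
The longest chain is now Foundation→Framing→Siding = 9+4+11 = 24, so the schedule takes 24 days.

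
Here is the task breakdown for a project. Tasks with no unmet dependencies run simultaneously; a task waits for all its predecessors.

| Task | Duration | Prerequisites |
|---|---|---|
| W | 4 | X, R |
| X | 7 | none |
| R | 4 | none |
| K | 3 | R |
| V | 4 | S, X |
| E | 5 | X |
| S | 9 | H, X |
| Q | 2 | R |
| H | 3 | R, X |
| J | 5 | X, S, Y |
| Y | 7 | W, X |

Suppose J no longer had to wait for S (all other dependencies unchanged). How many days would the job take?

23

With the dependency in place, X→H→S→J = 7+3+9+5 = 24 sets the finish at 24 days.
Without S→J, J's earliest start moves from 19 to 18.
After: X→H→S→V = 7+3+9+4 = 23 → 23 days.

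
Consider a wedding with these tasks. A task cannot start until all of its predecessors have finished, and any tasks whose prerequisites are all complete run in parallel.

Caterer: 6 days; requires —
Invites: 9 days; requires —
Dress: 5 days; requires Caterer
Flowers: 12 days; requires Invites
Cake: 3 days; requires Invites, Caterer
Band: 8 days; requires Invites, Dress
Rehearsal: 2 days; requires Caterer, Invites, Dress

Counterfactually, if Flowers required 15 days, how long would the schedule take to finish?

24

Critical path before the change: Invites→Flowers = 9+12 = 21 giving 21 days.
Flowers is on the critical path; changing it to 15 makes that path 24 days.
The critical path is still Invites→Flowers; finish is now 24 days.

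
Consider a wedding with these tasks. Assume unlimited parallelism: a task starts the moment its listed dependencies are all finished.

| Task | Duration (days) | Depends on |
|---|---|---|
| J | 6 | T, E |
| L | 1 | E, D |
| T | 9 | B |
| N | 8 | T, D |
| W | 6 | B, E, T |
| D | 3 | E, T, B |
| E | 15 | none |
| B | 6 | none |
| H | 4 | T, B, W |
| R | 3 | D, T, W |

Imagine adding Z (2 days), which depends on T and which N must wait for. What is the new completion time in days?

Originally the job takes 26 days.
With Z inserted, N now waits for max(T, D, Z).
New critical path: B→T→D→N = 6+9+3+8 = 26 ⇒ 26 days.

26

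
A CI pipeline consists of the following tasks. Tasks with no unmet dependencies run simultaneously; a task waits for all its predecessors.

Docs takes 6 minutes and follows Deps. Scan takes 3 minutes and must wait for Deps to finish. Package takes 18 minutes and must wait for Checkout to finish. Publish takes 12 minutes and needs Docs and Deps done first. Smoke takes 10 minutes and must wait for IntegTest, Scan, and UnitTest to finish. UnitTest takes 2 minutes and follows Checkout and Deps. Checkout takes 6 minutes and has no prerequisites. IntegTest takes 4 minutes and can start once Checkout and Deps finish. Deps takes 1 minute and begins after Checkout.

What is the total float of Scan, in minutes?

The longest chain is Checkout→Deps→Docs→Publish = 6+1+6+12 = 25; overall finish 25 minutes.
The longest chain containing Scan totals 20 minutes.
Float = 25 − 20 = 5.

5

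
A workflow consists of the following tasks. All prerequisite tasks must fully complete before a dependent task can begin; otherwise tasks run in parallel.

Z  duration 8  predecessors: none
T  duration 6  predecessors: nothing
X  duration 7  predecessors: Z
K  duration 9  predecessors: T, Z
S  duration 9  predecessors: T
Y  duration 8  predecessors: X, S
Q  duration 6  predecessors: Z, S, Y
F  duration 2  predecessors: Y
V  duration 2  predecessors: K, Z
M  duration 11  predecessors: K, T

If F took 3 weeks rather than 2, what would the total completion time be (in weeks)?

The binding path is Z→X→Y→Q = 8+7+8+6 = 29; finish at 29 weeks.
F is off the critical path — its longest chain is 25 weeks, giving 4 of slack.
No other chain overtakes it, so the finish is 29 weeks.

29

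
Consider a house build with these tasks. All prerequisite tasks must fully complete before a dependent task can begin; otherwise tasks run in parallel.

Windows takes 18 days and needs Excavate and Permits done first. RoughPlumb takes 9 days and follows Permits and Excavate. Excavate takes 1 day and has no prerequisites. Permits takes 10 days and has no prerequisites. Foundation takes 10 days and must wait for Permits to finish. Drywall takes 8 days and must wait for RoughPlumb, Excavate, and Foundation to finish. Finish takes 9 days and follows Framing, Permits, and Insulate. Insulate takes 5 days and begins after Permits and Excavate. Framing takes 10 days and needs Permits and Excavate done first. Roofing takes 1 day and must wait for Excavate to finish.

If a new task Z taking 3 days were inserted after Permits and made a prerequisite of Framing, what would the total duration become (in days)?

32

Originally the schedule takes 29 days.
With Z inserted, Framing now waits for max(Permits, Excavate, Z).
New critical path: Permits→Z→Framing→Finish = 10+3+10+9 = 32 ⇒ 32 days.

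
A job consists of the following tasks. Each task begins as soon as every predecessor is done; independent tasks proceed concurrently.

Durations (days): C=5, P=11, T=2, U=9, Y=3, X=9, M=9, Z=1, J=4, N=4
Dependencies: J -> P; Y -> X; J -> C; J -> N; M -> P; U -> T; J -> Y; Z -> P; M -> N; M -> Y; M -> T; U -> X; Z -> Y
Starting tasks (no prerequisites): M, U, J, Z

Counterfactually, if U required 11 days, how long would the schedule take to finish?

21

The binding path is M→Y→X = 9+3+9 = 21; finish at 21 days.
The longest path through U is only 18 days, so U has float 3.
No other chain overtakes it, so the finish is 21 days.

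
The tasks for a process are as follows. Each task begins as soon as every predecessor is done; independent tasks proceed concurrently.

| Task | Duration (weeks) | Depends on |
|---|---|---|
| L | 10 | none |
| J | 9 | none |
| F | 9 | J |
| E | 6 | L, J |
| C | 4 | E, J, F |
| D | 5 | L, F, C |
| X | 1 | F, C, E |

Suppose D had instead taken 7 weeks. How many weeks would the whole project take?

29

Actual critical path: J→F→C→D = 9+9+4+5 = 27 ⇒ 27 weeks.
D lies on that path, so at 7 weeks the path becomes 29 weeks.
No other chain overtakes it, so the finish is 29 weeks.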